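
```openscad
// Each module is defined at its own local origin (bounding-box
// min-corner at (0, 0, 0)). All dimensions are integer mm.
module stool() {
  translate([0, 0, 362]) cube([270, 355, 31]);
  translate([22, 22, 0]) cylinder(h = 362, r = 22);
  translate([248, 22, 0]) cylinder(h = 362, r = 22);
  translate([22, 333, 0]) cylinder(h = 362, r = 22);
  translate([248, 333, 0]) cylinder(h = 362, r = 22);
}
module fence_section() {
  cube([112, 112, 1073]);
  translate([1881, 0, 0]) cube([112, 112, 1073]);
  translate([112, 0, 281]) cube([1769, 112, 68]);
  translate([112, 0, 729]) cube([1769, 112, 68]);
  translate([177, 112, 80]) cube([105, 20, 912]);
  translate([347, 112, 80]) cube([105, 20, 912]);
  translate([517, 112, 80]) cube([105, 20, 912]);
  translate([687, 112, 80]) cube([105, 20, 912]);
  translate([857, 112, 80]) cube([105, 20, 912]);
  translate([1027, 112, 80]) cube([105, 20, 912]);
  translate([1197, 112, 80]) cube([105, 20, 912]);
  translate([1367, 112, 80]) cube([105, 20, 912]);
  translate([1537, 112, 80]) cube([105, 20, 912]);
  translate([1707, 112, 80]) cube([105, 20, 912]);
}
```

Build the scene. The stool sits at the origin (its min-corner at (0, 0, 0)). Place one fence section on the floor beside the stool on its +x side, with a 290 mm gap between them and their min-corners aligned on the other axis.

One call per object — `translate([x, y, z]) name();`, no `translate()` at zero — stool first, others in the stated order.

stool();
translate([560, 0, 0]) fence_section();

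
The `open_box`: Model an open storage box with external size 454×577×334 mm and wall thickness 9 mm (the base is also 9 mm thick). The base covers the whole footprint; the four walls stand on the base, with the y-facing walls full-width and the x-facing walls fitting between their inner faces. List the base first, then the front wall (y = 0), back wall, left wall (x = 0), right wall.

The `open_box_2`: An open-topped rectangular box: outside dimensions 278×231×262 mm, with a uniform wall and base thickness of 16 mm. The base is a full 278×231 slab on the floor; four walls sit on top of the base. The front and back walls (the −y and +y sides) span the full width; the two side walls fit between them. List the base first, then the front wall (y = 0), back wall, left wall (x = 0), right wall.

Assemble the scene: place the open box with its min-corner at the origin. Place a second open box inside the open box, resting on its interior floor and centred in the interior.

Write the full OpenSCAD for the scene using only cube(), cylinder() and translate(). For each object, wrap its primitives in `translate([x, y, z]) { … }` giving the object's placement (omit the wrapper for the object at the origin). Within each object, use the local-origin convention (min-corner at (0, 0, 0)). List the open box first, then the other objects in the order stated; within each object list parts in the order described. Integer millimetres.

cube([454, 577, 9]);
translate([0, 0, 9]) cube([454, 9, 325]);
translate([0, 568, 9]) cube([454, 9, 325]);
translate([0, 9, 9]) cube([9, 559, 325]);
translate([445, 9, 9]) cube([9, 559, 325]);
translate([88, 173, 9]) {
  cube([278, 231, 16]);
  translate([0, 0, 16]) cube([278, 16, 246]);
  translate([0, 215, 16]) cube([278, 16, 246]);
  translate([0, 16, 16]) cube([16, 199, 246]);
  translate([262, 16, 16]) cube([16, 199, 246]);
}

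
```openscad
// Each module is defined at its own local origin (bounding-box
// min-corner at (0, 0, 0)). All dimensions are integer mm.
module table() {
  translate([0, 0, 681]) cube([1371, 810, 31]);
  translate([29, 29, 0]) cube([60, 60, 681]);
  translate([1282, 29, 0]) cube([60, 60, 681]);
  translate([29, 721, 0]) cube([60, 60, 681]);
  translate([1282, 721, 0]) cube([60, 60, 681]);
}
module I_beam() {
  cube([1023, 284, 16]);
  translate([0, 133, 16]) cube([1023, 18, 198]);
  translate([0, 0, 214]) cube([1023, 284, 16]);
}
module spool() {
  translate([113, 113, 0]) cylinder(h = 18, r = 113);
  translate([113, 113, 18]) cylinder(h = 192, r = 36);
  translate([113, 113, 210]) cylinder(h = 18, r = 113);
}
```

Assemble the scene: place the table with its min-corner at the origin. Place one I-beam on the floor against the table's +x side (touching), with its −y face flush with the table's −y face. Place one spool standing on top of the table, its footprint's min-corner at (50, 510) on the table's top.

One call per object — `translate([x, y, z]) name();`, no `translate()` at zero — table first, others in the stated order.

table();
translate([1371, 0, 0]) I_beam();
translate([50, 510, 712]) spool();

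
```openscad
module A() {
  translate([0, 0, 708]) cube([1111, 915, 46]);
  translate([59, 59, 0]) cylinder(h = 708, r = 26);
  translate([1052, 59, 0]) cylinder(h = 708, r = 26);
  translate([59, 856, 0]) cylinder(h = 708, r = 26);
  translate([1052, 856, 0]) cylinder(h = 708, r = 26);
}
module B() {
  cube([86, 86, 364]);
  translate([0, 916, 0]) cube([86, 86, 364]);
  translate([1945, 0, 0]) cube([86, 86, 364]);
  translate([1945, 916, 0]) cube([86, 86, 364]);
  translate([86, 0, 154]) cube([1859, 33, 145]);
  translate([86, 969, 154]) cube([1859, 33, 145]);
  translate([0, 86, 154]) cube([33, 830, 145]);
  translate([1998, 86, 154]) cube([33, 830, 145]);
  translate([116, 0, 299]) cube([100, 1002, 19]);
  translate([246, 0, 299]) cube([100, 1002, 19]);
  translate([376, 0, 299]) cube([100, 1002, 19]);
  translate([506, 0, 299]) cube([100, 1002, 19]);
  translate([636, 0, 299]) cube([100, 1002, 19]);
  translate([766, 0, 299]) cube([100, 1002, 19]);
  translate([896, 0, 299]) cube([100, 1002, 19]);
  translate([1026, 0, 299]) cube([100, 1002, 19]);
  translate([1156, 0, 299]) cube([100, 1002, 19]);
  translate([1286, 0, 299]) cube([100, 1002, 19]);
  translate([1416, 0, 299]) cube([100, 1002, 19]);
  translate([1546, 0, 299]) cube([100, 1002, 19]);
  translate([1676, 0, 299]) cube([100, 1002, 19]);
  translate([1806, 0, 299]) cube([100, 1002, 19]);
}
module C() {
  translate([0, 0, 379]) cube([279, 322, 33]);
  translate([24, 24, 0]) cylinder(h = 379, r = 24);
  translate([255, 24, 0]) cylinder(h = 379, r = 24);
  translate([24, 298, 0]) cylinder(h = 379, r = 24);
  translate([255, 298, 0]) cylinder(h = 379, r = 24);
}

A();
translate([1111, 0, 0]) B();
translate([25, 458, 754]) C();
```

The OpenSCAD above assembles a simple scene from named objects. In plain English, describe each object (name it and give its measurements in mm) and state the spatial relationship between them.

A is a table with a 1111×915 mm rectangular top, 46 mm thick, top surface at z = 754 mm, supported by four round legs of 52 mm diameter, each leg's bounding box inset 33 mm from the nearest pair of top edges, running from the floor.

B is a bed frame 2031 mm long (x) by 1002 mm wide (y). Four 86×86 mm corner posts, 364 mm tall, at the corners of the footprint. Four rails of 33 mm thickness and 145 mm height run between adjacent posts with their undersides at z = 154 mm, their outer faces flush with the outside of the frame (the two x-running rails run between the posts' inner faces; the two y-running rails run between the posts' inner faces). 14 slats, each 100 mm wide (x) and 19 mm thick, lie across the top of the two x-running rails, running the full 1002 mm width of the frame in y; the slats are evenly spaced along x between the inner faces of the end posts with equal gaps (rounded down to the nearest mm) at the −x end and between each pair — any rounding remainder accumulates at the +x end.

C is a simple wooden stool: a rectangular seat 279 mm (x) by 322 mm (y), 33 mm thick, top face at z = 412 mm, on four round legs, each 48 mm in diameter. The legs rest on z = 0, each leg's axis is inset half a diameter from the nearest pair of seat edges (so the leg's bounding box is flush with the corner).

The bed frame is against the table's +x side, with their −y faces flush. The stool is on top of the table.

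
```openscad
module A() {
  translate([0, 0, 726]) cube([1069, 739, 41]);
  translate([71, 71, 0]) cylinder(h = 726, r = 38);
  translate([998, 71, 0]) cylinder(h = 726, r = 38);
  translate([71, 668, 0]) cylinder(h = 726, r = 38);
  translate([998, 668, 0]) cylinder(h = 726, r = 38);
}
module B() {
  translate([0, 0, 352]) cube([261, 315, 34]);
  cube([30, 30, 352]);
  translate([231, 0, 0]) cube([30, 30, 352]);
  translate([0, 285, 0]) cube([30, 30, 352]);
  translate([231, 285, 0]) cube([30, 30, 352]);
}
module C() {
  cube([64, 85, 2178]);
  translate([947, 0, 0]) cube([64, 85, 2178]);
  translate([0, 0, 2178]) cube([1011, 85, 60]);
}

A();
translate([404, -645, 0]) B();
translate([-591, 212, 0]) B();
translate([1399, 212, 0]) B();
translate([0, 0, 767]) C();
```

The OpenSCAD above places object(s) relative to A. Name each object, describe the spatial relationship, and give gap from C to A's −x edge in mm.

The door frame's min-x is at 0; the table's min-x is 0; gap = 0 mm.

A is a table. B is a stool. C is a door frame. Three stools sit around the table at the −y, −x, +x sides. The door frame is on top of the table. The gap from the door frame to the table's −x edge is 0 mm.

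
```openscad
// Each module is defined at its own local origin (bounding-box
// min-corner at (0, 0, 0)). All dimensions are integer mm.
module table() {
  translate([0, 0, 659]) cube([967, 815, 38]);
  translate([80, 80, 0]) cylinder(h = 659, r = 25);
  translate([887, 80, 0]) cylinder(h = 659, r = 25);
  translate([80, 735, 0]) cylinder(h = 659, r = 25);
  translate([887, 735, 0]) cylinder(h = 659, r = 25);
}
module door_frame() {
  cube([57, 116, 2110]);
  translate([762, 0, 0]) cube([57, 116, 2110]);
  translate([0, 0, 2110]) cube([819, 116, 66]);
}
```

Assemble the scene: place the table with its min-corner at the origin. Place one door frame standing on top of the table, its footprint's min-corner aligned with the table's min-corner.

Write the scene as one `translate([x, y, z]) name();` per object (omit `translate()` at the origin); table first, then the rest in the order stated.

table();
translate([0, 0, 697]) door_frame();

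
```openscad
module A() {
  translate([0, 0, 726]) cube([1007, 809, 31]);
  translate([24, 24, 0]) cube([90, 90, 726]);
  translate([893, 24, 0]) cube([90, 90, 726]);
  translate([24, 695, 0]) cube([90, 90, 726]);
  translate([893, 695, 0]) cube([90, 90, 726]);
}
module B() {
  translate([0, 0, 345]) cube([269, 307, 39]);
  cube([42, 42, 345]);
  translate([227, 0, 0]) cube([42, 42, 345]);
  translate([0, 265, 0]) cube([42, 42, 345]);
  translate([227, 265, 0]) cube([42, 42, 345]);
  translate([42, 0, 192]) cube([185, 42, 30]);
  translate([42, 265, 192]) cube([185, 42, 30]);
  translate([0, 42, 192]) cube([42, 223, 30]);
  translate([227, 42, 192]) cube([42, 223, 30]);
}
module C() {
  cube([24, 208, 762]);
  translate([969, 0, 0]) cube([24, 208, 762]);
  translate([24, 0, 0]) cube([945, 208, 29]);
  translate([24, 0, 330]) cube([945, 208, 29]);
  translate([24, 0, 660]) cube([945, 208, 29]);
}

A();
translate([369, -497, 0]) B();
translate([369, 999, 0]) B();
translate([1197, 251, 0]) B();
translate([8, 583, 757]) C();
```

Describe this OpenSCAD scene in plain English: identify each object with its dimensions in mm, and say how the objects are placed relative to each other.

A is a table with a 1007×809 mm rectangular top, 31 mm thick, top surface at z = 757 mm, supported by four 90×90 mm square legs, each inset 24 mm from the nearest pair of top edges, running from the floor.

B is a four-legged stool. The seat is a 269×307×39 mm slab whose top surface is at z = 384 mm; four square legs, each 42×42 mm in cross-section, run from the floor (z = 0) to the underside of the seat, each flush with a corner of the seat. Four stretchers, 42 mm wide and 30 mm tall, connect adjacent legs with their undersides at z = 192 mm, each running between the inner faces of the legs it joins and aligned with the legs' outer faces on the other axis.

C is an open bookshelf. Two side panels, each 24 mm thick, 208 mm deep and 762 mm tall, stand 993 mm apart (outside-to-outside). Between them sit 3 shelves, each 29 mm thick and 208 mm deep, spanning the full gap between the sides. The bottom shelf rests on the floor (its underside at z = 0) and the clear gap between one shelf's top and the next shelf's underside is 301 mm.

Three stools sit around the table at the −y, +y, +x sides. The bookshelf is on top of the table.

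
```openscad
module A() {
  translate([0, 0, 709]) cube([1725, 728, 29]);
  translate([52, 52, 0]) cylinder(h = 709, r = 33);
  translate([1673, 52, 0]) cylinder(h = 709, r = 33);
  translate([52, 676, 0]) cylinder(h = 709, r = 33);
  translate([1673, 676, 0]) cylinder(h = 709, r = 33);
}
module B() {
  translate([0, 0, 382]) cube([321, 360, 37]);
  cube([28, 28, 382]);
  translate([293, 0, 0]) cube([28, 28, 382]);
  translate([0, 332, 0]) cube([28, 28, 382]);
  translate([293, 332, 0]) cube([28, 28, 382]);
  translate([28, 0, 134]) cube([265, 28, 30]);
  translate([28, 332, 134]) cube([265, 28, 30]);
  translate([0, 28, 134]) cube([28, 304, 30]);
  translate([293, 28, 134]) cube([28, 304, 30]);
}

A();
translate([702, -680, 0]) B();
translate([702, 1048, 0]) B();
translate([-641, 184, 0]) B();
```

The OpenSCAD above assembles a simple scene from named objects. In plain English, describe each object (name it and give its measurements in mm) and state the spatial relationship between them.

A is a table: top 1725 mm (x) × 728 mm (y), 29 mm thick, upper face at z = 738 mm, on four round legs of 66 mm diameter, each leg's bounding box inset 19 mm from the nearest pair of top edges, running from z = 0 to the bottom of the top.

B is a simple wooden stool: a rectangular seat 321 mm (x) by 360 mm (y), 37 mm thick, top face at z = 419 mm, on four square legs, each 28×28 mm in cross-section. The legs rest on z = 0, each flush with a corner of the seat. Four stretchers, 28 mm wide and 30 mm tall, connect adjacent legs with their undersides at z = 134 mm, each running between the inner faces of the legs it joins and aligned with the legs' outer faces on the other axis.

Three stools sit around the table at the −y, +y, −x sides.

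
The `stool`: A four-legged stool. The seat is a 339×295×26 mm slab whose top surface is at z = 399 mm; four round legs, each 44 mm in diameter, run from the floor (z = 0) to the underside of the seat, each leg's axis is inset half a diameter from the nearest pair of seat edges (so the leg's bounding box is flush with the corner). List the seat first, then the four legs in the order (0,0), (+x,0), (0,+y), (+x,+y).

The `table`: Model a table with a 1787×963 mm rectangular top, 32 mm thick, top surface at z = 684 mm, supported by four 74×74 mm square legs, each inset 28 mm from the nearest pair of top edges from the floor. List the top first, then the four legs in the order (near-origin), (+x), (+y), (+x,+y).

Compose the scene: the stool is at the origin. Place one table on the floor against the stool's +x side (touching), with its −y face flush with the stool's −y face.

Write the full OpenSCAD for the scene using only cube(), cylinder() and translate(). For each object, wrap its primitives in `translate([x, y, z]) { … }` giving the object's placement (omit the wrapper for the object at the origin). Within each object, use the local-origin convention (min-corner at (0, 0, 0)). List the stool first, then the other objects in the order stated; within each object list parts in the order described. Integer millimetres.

translate([0, 0, 373]) cube([339, 295, 26]);
translate([22, 22, 0]) cylinder(h = 373, r = 22);
translate([317, 22, 0]) cylinder(h = 373, r = 22);
translate([22, 273, 0]) cylinder(h = 373, r = 22);
translate([317, 273, 0]) cylinder(h = 373, r = 22);
translate([339, 0, 0]) {
  translate([0, 0, 652]) cube([1787, 963, 32]);
  translate([28, 28, 0]) cube([74, 74, 652]);
  translate([1685, 28, 0]) cube([74, 74, 652]);
  translate([28, 861, 0]) cube([74, 74, 652]);
  translate([1685, 861, 0]) cube([74, 74, 652]);
}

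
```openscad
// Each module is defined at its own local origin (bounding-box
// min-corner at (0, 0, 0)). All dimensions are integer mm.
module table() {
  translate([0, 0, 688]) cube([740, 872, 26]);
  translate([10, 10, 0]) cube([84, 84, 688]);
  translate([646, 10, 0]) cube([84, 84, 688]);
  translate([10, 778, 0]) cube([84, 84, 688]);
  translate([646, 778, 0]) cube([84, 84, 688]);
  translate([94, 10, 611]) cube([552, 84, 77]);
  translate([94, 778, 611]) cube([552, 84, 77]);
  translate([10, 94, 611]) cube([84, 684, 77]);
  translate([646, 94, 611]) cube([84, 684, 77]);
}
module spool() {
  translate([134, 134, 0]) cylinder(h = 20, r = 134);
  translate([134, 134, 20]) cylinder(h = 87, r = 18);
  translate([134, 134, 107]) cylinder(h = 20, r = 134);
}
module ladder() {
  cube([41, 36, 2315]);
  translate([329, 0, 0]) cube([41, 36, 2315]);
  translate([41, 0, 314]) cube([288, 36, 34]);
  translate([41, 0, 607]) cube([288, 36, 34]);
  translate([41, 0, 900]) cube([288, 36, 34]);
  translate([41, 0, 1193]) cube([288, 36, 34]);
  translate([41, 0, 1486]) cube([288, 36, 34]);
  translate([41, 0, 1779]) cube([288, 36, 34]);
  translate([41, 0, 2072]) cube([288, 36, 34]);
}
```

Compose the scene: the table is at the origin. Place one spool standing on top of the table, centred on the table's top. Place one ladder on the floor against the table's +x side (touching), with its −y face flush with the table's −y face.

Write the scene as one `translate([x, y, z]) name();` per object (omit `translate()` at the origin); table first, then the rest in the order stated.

table();
translate([236, 302, 714]) spool();
translate([740, 0, 0]) ladder();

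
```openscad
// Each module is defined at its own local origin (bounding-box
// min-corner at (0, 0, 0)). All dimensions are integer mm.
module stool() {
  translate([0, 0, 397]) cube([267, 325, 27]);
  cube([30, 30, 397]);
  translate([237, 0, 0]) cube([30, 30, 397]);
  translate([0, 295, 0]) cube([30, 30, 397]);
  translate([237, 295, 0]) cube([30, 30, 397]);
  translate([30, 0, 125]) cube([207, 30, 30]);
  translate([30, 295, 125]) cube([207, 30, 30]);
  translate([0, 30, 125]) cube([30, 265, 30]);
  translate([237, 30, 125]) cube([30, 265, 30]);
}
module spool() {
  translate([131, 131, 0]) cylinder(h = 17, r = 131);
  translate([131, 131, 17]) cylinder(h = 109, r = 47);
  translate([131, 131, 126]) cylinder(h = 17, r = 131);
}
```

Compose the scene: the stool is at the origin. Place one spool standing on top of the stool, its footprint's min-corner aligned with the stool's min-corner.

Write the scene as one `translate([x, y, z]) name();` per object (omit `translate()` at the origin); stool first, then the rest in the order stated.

stool();
translate([0, 0, 424]) spool();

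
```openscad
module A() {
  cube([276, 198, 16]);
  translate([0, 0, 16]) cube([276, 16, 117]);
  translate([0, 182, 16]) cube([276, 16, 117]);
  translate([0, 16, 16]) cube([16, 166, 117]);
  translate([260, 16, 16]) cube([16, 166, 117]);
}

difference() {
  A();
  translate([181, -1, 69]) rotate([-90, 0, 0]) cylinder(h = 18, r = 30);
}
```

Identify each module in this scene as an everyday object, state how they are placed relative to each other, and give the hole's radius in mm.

The subtracted cylinder has r = 30 mm.

A is an open box. The open box has a circular hole through its front wall. The hole's radius is 30 mm.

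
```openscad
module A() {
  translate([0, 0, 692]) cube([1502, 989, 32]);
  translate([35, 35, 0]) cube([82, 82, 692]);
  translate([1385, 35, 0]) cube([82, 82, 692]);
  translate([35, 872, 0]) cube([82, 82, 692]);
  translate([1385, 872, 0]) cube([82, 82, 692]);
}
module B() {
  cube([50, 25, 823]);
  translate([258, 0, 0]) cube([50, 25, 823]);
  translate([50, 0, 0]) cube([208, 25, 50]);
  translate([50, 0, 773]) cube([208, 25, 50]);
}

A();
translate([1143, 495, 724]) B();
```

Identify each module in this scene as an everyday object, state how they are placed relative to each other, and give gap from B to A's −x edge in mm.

The picture frame's min-x is at 1143; the table's min-x is 0; gap = 1143 mm.

A is a table. B is a picture frame. The picture frame is on top of the table. The gap from the picture frame to the table's −x edge is 1143 mm.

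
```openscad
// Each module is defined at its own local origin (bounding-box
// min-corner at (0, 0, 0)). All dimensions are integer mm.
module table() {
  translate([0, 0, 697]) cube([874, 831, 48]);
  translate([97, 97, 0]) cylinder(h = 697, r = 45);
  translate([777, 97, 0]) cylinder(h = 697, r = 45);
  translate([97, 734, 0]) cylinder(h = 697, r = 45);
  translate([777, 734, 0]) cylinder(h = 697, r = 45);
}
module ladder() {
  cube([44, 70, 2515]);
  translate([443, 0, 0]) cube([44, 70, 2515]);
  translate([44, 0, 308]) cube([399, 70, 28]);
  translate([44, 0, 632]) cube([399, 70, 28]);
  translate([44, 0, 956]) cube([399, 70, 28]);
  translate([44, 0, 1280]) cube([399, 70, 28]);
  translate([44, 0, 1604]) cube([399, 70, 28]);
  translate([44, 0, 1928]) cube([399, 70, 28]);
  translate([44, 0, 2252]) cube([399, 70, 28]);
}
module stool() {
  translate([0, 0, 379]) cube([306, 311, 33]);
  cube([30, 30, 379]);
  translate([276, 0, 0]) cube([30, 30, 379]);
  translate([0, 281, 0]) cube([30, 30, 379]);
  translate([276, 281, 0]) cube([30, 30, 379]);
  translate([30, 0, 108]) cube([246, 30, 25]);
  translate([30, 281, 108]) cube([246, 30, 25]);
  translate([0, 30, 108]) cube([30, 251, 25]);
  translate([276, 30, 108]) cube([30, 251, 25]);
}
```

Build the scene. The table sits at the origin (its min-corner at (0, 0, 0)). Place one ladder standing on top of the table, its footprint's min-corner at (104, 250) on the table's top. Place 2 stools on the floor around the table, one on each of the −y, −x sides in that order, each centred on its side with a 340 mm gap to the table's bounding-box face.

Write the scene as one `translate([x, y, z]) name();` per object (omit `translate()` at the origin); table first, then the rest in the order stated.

table();
translate([104, 250, 745]) ladder();
translate([284, -651, 0]) stool();
translate([-646, 260, 0]) stool();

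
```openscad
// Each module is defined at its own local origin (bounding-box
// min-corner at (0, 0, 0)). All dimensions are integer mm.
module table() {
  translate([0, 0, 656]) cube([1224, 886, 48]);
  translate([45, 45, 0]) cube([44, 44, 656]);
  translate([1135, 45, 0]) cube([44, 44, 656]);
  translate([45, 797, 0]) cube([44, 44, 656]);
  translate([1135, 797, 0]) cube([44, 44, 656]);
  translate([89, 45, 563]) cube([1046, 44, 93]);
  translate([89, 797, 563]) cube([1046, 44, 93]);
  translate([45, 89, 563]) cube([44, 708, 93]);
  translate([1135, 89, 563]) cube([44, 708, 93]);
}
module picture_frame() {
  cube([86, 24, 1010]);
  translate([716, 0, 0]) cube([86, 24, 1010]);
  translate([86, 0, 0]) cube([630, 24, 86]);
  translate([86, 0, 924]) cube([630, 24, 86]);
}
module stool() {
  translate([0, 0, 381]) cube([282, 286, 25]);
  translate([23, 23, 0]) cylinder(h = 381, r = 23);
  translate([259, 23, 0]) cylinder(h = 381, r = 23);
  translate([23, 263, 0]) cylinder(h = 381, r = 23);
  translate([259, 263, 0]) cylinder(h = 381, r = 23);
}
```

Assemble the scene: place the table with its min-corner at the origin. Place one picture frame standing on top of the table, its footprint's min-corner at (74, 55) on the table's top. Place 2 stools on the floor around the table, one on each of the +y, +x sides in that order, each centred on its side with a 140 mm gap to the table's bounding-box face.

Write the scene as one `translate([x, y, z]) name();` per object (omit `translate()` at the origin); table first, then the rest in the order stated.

table();
translate([74, 55, 704]) picture_frame();
translate([471, 1026, 0]) stool();
translate([1364, 300, 0]) stool();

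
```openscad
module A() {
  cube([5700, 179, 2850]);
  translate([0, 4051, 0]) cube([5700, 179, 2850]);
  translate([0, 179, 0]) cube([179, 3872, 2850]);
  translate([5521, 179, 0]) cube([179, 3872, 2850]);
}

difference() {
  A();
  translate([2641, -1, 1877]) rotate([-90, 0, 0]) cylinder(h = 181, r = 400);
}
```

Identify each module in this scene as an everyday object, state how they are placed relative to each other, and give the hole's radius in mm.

The subtracted cylinder has r = 400 mm.

A is a house frame. The house frame has a circular hole through its front wall. The hole's radius is 400 mm.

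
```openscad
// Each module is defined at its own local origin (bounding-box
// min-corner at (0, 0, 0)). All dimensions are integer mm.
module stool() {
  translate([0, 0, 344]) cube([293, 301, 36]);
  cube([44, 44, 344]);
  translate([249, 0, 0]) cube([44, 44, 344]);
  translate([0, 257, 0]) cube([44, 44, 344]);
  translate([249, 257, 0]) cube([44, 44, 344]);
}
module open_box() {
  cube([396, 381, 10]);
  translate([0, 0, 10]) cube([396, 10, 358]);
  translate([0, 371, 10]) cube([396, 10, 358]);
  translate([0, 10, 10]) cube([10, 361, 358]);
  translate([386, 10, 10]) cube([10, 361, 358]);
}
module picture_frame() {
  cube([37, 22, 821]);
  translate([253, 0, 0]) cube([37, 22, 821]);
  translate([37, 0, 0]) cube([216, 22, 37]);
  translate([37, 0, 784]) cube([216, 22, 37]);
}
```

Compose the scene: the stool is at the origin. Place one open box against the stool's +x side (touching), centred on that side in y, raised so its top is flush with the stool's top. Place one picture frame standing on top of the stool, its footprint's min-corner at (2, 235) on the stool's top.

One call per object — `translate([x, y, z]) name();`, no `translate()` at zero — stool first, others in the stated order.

stool();
translate([293, -40, 12]) open_box();
translate([2, 235, 380]) picture_frame();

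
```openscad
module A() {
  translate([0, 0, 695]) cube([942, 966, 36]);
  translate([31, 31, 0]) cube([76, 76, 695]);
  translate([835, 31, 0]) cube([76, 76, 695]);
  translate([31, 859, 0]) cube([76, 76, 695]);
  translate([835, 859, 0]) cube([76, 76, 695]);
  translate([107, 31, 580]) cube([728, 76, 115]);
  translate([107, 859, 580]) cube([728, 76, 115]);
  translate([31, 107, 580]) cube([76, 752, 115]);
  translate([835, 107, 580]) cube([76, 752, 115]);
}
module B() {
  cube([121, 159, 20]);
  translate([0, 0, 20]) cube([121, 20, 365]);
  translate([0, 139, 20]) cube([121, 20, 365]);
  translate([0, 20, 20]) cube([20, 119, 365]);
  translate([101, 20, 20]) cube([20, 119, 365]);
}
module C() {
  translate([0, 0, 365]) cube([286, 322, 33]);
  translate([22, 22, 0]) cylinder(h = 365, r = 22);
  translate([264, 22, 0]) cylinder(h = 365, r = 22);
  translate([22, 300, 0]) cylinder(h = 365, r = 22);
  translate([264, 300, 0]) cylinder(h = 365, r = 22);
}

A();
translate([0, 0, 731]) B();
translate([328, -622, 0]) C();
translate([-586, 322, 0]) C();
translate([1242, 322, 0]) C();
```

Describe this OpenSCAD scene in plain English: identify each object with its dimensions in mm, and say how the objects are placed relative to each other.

A is a table with a 942×966 mm rectangular top, 36 mm thick, top surface at z = 731 mm, supported by four 76×76 mm square legs, each inset 31 mm from the nearest pair of top edges, running from the floor. Four apron rails, 76 mm thick and 115 mm tall, run between adjacent legs with their top edges flush with the underside of the top and their outer faces flush with the legs' outer faces.

B is an open storage box with external size 121×159×385 mm and wall thickness 20 mm (the base is also 20 mm thick). The base covers the whole footprint; the four walls stand on the base, with the y-facing walls full-width and the x-facing walls fitting between their inner faces.

C is a four-legged stool. The seat is a 286×322×33 mm slab whose top surface is at z = 398 mm; four round legs, each 44 mm in diameter, run from the floor (z = 0) to the underside of the seat, each leg's axis is inset half a diameter from the nearest pair of seat edges (so the leg's bounding box is flush with the corner).

The open box is on top of the table. Three stools sit around the table at the −y, −x, +x sides.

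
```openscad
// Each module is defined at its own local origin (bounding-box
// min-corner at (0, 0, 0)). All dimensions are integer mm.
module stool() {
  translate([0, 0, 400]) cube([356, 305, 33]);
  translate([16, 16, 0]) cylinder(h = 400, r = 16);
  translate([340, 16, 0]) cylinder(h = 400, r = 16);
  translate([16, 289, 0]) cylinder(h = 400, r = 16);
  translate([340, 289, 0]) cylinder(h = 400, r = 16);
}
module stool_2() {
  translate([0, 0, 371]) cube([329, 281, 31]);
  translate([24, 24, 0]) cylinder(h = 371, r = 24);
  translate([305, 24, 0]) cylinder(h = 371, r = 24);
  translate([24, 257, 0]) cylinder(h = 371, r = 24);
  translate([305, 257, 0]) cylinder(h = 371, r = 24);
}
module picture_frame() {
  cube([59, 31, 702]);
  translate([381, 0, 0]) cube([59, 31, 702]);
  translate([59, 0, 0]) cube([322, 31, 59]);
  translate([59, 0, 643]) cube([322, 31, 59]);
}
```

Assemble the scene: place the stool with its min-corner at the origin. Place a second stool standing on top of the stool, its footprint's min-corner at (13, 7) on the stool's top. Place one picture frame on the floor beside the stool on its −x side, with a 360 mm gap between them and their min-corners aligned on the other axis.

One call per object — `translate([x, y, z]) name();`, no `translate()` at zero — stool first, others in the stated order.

stool();
translate([13, 7, 433]) stool_2();
translate([-800, 0, 0]) picture_frame();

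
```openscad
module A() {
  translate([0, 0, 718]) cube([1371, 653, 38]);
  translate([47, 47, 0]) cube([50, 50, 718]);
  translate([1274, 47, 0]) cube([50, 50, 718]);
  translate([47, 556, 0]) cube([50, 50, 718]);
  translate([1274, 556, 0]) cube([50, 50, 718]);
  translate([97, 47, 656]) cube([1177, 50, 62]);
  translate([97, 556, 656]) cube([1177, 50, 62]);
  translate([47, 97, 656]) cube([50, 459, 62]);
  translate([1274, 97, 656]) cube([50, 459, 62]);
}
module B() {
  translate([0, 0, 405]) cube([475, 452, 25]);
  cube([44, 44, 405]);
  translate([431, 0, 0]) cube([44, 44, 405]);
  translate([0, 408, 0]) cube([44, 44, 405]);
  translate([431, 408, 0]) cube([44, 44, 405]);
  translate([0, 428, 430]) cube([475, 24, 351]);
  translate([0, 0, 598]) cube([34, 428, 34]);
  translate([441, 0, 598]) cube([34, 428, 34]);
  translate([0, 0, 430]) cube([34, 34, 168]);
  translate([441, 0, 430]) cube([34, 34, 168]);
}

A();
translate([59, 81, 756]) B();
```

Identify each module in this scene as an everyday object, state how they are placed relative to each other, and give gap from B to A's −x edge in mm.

The chair's min-x is at 59; the table's min-x is 0; gap = 59 mm.

A is a table. B is a chair. The chair is on top of the table. The gap from the chair to the table's −x edge is 59 mm.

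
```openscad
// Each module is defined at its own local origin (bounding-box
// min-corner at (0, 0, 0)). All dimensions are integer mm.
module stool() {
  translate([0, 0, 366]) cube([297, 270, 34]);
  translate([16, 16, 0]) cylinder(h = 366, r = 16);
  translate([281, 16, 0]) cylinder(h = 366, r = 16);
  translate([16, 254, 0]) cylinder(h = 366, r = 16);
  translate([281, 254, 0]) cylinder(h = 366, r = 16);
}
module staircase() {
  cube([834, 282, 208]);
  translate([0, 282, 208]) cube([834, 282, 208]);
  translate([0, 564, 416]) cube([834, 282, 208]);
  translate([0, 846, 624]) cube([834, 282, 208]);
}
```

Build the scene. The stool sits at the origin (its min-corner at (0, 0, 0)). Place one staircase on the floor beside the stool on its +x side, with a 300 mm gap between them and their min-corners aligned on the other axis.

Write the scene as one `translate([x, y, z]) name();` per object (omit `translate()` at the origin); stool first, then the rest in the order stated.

stool();
translate([597, 0, 0]) staircase();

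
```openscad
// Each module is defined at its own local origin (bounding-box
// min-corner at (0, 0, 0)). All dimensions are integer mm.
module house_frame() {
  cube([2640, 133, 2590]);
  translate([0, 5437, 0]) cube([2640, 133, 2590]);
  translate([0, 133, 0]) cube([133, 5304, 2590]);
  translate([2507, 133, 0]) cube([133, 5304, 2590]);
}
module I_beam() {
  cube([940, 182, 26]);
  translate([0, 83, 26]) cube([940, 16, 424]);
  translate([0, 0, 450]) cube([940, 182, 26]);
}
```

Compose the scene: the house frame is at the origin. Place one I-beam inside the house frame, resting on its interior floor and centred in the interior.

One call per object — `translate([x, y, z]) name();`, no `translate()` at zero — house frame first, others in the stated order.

house_frame();
translate([850, 2694, 0]) I_beam();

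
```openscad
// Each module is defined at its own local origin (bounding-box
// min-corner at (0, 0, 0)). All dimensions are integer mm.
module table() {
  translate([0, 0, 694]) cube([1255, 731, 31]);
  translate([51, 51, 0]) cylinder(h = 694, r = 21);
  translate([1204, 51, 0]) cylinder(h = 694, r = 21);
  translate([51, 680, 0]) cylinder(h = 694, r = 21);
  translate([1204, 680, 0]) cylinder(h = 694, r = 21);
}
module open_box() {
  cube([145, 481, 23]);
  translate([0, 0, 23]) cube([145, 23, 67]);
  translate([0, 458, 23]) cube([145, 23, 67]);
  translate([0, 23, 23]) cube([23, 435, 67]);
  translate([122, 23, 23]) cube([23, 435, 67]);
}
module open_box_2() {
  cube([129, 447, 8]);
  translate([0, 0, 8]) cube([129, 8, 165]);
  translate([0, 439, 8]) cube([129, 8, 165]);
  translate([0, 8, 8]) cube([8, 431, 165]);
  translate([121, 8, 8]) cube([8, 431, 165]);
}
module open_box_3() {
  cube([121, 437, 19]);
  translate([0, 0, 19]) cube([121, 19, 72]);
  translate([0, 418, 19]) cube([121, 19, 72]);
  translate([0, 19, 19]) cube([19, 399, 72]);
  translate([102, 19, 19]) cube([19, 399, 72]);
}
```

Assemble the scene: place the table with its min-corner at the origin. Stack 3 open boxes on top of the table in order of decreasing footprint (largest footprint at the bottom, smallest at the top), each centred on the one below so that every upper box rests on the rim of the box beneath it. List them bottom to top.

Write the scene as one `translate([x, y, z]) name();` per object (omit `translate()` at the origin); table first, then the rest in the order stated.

table();
translate([555, 125, 725]) open_box();
translate([563, 142, 815]) open_box_2();
translate([567, 147, 988]) open_box_3();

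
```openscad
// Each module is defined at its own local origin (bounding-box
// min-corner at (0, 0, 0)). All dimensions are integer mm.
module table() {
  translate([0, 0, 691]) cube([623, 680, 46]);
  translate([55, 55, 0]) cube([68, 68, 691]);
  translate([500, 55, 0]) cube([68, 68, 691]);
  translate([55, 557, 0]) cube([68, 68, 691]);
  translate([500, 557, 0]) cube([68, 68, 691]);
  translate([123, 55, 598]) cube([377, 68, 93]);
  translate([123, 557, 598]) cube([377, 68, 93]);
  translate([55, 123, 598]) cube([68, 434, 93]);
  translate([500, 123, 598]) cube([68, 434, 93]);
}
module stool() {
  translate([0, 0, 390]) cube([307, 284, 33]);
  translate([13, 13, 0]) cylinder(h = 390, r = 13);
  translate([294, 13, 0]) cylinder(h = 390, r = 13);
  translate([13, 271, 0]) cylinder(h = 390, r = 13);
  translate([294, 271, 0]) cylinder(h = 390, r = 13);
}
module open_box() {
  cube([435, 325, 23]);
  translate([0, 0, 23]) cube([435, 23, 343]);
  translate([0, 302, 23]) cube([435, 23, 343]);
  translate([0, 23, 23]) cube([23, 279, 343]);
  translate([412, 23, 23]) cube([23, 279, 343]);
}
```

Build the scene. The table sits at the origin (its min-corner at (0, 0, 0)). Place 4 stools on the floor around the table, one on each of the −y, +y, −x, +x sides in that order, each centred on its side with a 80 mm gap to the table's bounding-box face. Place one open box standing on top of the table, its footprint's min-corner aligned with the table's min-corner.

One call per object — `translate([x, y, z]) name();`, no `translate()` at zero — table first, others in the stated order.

table();
translate([158, -364, 0]) stool();
translate([158, 760, 0]) stool();
translate([-387, 198, 0]) stool();
translate([703, 198, 0]) stool();
translate([0, 0, 737]) open_box();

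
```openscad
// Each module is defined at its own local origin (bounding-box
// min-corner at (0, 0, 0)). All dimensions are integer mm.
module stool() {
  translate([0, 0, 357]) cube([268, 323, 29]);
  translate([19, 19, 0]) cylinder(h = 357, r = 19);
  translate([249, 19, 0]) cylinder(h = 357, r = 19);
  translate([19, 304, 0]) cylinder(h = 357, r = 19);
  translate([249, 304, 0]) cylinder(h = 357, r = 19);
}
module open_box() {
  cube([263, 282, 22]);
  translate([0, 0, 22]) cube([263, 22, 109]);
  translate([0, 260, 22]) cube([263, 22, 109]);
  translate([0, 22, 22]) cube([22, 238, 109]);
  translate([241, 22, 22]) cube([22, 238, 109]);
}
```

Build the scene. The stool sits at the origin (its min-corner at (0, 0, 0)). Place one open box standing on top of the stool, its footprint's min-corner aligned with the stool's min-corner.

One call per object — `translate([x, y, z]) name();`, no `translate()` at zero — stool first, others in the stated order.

stool();
translate([0, 0, 386]) open_box();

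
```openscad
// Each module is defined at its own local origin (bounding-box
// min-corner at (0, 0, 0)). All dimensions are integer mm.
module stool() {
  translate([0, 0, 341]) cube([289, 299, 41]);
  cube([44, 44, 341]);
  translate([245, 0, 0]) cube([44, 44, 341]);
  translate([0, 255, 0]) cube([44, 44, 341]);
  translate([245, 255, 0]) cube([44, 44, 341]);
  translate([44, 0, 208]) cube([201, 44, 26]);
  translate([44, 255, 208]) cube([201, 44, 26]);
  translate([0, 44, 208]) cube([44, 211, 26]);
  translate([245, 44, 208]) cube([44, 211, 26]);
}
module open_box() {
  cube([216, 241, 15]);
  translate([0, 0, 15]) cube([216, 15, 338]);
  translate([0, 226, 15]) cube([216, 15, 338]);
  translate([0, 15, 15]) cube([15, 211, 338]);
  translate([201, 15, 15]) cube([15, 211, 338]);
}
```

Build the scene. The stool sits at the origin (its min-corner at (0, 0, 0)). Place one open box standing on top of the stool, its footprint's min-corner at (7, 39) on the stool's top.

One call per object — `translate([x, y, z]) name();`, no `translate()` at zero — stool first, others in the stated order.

stool();
translate([7, 39, 382]) open_box();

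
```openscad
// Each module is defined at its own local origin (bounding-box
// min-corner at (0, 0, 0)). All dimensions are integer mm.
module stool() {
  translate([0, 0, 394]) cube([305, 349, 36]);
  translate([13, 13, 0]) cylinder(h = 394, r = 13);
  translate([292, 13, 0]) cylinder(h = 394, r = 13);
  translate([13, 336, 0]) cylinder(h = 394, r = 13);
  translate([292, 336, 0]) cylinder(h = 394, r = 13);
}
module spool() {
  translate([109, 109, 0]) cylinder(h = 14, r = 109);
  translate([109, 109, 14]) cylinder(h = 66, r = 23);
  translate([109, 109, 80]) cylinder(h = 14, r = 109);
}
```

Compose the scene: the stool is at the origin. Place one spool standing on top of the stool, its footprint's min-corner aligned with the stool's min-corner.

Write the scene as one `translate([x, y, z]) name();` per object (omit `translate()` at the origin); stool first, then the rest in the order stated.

stool();
translate([0, 0, 430]) spool();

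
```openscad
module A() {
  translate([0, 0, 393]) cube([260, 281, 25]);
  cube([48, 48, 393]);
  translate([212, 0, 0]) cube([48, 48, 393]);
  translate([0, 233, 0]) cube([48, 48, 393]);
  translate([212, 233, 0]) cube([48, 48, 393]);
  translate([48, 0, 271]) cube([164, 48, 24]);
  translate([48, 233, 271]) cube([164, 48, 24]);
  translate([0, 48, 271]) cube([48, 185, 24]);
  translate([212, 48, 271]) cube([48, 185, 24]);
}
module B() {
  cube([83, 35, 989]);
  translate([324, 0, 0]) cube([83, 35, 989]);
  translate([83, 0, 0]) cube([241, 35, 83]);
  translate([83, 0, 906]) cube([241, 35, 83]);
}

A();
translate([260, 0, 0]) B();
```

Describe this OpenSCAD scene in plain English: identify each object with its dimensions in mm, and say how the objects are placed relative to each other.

A is a four-legged stool. The seat is a 260×281×25 mm slab whose top surface is at z = 418 mm; four square legs, each 48×48 mm in cross-section, run from the floor (z = 0) to the underside of the seat, each flush with a corner of the seat. Four stretchers, 48 mm wide and 24 mm tall, connect adjacent legs with their undersides at z = 271 mm, each running between the inner faces of the legs it joins and aligned with the legs' outer faces on the other axis.

B is a rectangular picture frame lying in the x–z plane (depth along y). The opening is 241 mm wide (x) by 823 mm tall (z), surrounded by a border 83 mm wide on all four sides. The frame is 35 mm deep and is made of two full-height vertical stiles with two horizontal rails fitted between them.

The picture frame is against the stool's +x side, with their −y faces flush.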